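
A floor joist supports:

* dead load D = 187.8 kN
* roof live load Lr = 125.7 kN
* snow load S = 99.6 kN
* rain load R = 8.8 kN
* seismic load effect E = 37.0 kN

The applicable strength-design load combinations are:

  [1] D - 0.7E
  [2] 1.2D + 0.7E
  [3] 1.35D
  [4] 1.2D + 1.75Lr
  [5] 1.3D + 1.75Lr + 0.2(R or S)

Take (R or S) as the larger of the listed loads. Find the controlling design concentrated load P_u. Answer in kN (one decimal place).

484.0 kN

(R or S) → S = 99.6 kN.
[1] 1.0(187.8) - 0.7(37.0) = 187.8 - 25.9 = 161.9
[2] 1.2(187.8) + 0.7(37.0) = 225.4 + 25.9 = 251.3
[3] 1.35(187.8) = 253.5
[4] 1.2(187.8) + 1.75(125.7) = 445.3
[5] 1.3(187.8) + 1.75(125.7) + 0.2(99.6) = 244.1 + 220.0 + 19.9 = 484.0
The controlling combination is 5, giving 484.0 kN.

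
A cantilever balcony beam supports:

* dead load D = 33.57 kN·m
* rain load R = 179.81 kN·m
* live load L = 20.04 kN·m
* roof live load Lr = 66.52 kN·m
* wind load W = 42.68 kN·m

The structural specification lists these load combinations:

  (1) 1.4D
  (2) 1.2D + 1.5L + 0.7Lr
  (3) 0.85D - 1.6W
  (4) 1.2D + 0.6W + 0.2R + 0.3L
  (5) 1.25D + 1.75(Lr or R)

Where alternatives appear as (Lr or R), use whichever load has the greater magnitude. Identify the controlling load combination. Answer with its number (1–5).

(Lr or R) → R = 179.81 kN·m.
(1) 1.4(33.57) = 47.00
(2) 1.2(33.57) + 1.5(20.04) + 0.7(66.52) = 116.91
(3) 0.85(33.57) - 1.6(42.68) = -39.75
(4) 1.2(33.57) + 0.6(42.68) + 0.2(179.81) + 0.3(20.04) = 107.87
(5) 1.25(33.57) + 1.75(179.81) = 41.96 + 314.67 = 356.63
The largest value is 356.63 kN·m from combination 5.

Combination 5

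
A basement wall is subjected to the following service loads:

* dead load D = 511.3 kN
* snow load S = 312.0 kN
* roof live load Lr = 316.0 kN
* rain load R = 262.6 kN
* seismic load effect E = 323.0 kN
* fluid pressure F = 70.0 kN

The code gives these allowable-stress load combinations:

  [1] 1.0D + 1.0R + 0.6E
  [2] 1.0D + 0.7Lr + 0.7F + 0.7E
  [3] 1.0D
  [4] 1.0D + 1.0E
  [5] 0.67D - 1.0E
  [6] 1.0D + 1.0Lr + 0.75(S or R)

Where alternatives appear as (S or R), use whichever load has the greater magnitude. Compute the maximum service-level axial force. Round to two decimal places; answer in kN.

(S or R) → S = 312.0 kN.
[1] 1.0(511.3) + 1.0(262.6) + 0.6(323.0) = 967.70
[2] 1.0(511.3) + 0.7(316.0) + 0.7(70.0) + 0.7(323.0) = 1007.60
[3] 1.0(511.3) = 511.30
[4] 1.0(511.3) + 1.0(323.0) = 834.30
[5] 0.67(511.3) - 1.0(323.0) = 19.57
[6] 1.0(511.3) + 1.0(316.0) + 0.75(312.0) = 1061.30
The controlling combination is 6, giving 1061.30 kN.

1061.30 kN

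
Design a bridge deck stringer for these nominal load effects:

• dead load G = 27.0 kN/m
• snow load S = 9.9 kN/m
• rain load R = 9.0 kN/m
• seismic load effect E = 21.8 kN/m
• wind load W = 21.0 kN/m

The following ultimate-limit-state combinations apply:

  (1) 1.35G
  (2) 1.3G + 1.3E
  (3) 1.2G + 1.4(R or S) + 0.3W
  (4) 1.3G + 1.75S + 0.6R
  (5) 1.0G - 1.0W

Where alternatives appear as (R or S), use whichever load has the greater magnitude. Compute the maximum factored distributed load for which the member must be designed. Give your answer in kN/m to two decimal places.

(R or S) → S = 9.9 kN/m.
(1) 1.35(27.0) = 36.45
(2) 1.3(27.0) + 1.3(21.8) = 35.10 + 28.34 = 63.44
(3) 1.2(27.0) + 1.4(9.9) + 0.3(21.0) = 32.40 + 13.86 + 6.30 = 52.56
(4) 1.3(27.0) + 1.75(9.9) + 0.6(9.0) = 35.10 + 17.33 + 5.40 = 57.83
(5) 1.0(27.0) - 1.0(21.0) = 27.00 - 21.00 = 6.00
Combination 2 governs: w_u = 63.44 kN/m.

63.44 kN/m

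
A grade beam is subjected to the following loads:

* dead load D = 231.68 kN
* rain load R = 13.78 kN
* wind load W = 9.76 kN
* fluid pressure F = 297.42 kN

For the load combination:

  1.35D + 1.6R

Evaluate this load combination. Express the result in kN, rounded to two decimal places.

334.82 kN

1.35(231.68) + 1.6(13.78) = 312.77 + 22.05 = 334.82
N_u = 334.82 kN.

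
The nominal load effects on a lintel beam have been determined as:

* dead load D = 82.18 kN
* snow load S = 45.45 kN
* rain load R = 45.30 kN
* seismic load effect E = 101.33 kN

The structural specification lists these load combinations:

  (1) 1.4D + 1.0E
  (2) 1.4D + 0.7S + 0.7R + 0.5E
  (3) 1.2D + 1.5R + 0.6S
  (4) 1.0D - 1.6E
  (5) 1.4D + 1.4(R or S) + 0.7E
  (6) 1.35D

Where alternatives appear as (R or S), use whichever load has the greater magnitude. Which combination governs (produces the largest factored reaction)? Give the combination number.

(R or S) → S = 45.45 kN.
(1) 1.4(82.18) + 1.0(101.33) = 216.38
(2) 1.4(82.18) + 0.7(45.45) + 0.7(45.30) + 0.5(101.33) = 229.24
(3) 1.2(82.18) + 1.5(45.30) + 0.6(45.45) = 193.84
(4) 1.0(82.18) - 1.6(101.33) = -79.95
(5) 1.4(82.18) + 1.4(45.45) + 0.7(101.33) = 249.61
(6) 1.35(82.18) = 110.94
The largest value is 249.61 kN from combination 5.

Combination 5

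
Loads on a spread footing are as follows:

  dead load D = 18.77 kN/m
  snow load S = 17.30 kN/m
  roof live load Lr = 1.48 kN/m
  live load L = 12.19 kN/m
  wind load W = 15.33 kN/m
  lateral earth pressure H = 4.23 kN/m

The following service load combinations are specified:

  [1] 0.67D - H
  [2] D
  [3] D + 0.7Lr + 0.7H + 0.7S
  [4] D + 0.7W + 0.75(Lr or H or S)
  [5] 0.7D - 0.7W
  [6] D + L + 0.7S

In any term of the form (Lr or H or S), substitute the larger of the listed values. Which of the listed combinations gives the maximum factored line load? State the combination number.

Combination 6

(Lr or H or S) → S = 17.30 kN/m.
[1] 0.67(18.77) - 1.0(4.23) = 12.58 - 4.23 = 8.35
[2] 1.0(18.77) = 18.77
[3] 1.0(18.77) + 0.7(1.48) + 0.7(4.23) + 0.7(17.30) = 18.77 + 1.04 + 2.96 + 12.11 = 34.88
[4] 1.0(18.77) + 0.7(15.33) + 0.75(17.30) = 18.77 + 10.73 + 12.98 = 42.48
[5] 0.7(18.77) - 0.7(15.33) = 13.14 - 10.73 = 2.41
[6] 1.0(18.77) + 1.0(12.19) + 0.7(17.30) = 18.77 + 12.19 + 12.11 = 43.07
The largest value is 43.07 kN/m from combination 6.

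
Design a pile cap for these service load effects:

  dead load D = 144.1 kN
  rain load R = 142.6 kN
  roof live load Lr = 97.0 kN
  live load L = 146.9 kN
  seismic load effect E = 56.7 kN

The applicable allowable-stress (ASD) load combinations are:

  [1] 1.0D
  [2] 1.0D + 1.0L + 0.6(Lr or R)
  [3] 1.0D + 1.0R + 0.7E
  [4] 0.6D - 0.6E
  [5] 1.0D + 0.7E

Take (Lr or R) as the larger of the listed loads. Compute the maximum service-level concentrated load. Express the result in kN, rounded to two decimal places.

(Lr or R) → R = 142.6 kN.
[1] 1.0(144.1) = 144.10
[2] 1.0(144.1) + 1.0(146.9) + 0.6(142.6) = 144.10 + 146.90 + 85.56 = 376.56
[3] 1.0(144.1) + 1.0(142.6) + 0.7(56.7) = 144.10 + 142.60 + 39.69 = 326.39
[4] 0.6(144.1) - 0.6(56.7) = 86.46 - 34.02 = 52.44
[5] 1.0(144.1) + 0.7(56.7) = 144.10 + 39.69 = 183.79
Combination 2 governs: P = 376.56 kN.

376.56 kN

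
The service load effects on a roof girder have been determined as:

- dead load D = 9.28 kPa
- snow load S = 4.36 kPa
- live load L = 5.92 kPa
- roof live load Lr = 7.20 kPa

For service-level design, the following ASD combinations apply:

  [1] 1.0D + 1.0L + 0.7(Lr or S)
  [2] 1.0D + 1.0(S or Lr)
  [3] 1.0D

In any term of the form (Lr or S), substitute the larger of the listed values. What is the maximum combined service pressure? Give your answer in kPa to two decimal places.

(Lr or S) → Lr = 7.20 kPa; (S or Lr) → Lr = 7.20 kPa.
[1] 1.0(9.28) + 1.0(5.92) + 0.7(7.20) = 20.24
[2] 1.0(9.28) + 1.0(7.20) = 16.48
[3] 1.0(9.28) = 9.28
The controlling combination is 1, giving 20.24 kPa.

20.24 kPa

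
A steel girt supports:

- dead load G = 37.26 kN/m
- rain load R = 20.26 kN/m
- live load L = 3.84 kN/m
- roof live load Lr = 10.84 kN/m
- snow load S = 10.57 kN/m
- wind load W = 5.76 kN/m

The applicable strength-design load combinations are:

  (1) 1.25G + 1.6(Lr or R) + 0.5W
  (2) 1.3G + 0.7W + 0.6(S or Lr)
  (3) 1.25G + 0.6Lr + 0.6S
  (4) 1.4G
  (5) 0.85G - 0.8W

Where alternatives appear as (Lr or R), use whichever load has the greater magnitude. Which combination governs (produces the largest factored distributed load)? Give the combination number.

(Lr or R) → R = 20.26 kN/m; (S or Lr) → Lr = 10.84 kN/m.
(1) 1.25(37.26) + 1.6(20.26) + 0.5(5.76) = 81.87
(2) 1.3(37.26) + 0.7(5.76) + 0.6(10.84) = 48.44 + 4.03 + 6.50 = 58.97
(3) 1.25(37.26) + 0.6(10.84) + 0.6(10.57) = 46.58 + 6.50 + 6.34 = 59.42
(4) 1.4(37.26) = 52.16
(5) 0.85(37.26) - 0.8(5.76) = 31.67 - 4.61 = 27.06
The largest value is 81.87 kN/m from combination 1.

Combination 1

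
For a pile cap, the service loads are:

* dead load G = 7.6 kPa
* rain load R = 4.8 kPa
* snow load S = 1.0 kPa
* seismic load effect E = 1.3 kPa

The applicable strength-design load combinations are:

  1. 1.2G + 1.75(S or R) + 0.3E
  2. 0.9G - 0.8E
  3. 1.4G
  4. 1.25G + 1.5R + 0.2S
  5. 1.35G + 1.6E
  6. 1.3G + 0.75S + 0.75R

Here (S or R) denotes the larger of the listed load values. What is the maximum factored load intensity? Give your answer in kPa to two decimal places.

17.91 kPa

(S or R) → R = 4.8 kPa.
1. 1.2(7.6) + 1.75(4.8) + 0.3(1.3) = 17.91
2. 0.9(7.6) - 0.8(1.3) = 5.80
3. 1.4(7.6) = 10.64
4. 1.25(7.6) + 1.5(4.8) + 0.2(1.0) = 16.90
5. 1.35(7.6) + 1.6(1.3) = 12.34
6. 1.3(7.6) + 0.75(1.0) + 0.75(4.8) = 14.23
Combination 1 governs: q_u = 17.91 kPa.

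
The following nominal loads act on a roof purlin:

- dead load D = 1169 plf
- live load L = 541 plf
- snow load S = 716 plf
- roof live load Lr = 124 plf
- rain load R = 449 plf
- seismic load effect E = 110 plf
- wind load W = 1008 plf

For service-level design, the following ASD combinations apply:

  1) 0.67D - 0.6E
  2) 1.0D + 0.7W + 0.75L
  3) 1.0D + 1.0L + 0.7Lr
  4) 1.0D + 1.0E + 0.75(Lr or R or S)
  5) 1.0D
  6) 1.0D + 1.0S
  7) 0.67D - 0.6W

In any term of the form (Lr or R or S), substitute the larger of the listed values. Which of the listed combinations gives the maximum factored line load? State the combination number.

(Lr or R or S) → S = 716 plf.
1) 0.67(1169) - 0.6(110) = 783.23 - 66.00 = 717.23
2) 1.0(1169) + 0.7(1008) + 0.75(541) = 1169.00 + 705.60 + 405.75 = 2280.35
3) 1.0(1169) + 1.0(541) + 0.7(124) = 1169.00 + 541.00 + 86.80 = 1796.80
4) 1.0(1169) + 1.0(110) + 0.75(716) = 1169.00 + 110.00 + 537.00 = 1816.00
5) 1.0(1169) = 1169.00
6) 1.0(1169) + 1.0(716) = 1169.00 + 716.00 = 1885.00
7) 0.67(1169) - 0.6(1008) = 783.23 - 604.80 = 178.43
The largest value is 2280.35 plf from combination 2.

Combination 2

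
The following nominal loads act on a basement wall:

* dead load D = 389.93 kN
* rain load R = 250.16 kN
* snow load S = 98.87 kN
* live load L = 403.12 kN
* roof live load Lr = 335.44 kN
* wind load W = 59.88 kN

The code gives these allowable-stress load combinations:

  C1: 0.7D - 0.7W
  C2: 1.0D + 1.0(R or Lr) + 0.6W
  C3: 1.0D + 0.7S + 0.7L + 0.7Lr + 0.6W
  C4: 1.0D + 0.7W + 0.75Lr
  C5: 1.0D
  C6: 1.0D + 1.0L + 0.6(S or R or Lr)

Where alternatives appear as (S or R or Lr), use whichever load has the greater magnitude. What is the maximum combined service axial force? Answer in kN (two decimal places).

1012.06 kN

(R or Lr) → Lr = 335.44 kN; (S or R or Lr) → Lr = 335.44 kN.
C1: 0.7(389.93) - 0.7(59.88) = 231.04
C2: 1.0(389.93) + 1.0(335.44) + 0.6(59.88) = 761.30
C3: 1.0(389.93) + 0.7(98.87) + 0.7(403.12) + 0.7(335.44) + 0.6(59.88) = 1012.06
C4: 1.0(389.93) + 0.7(59.88) + 0.75(335.44) = 683.43
C5: 1.0(389.93) = 389.93
C6: 1.0(389.93) + 1.0(403.12) + 0.6(335.44) = 994.31
The controlling combination is 3, giving 1012.06 kN.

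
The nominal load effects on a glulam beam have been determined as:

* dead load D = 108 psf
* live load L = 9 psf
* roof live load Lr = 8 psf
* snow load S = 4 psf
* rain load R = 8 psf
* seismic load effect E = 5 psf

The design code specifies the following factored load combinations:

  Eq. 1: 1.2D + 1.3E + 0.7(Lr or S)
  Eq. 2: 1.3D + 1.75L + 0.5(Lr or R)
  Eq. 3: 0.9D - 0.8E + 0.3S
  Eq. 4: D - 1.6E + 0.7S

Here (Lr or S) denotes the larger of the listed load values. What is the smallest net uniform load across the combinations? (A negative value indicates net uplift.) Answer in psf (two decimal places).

(Lr or S) → Lr = 8 psf; (Lr or R) → Lr = 8 psf.
Eq. 1: 1.2(108) + 1.3(5) + 0.7(8) = 129.60 + 6.50 + 5.60 = 141.70
Eq. 2: 1.3(108) + 1.75(9) + 0.5(8) = 140.40 + 15.75 + 4.00 = 160.15
Eq. 3: 0.9(108) - 0.8(5) + 0.3(4) = 97.20 - 4.00 + 1.20 = 94.40
Eq. 4: 1.0(108) - 1.6(5) + 0.7(4) = 108.00 - 8.00 + 2.80 = 102.80
Combination 3 gives the minimum: 94.40 psf.

94.40 psf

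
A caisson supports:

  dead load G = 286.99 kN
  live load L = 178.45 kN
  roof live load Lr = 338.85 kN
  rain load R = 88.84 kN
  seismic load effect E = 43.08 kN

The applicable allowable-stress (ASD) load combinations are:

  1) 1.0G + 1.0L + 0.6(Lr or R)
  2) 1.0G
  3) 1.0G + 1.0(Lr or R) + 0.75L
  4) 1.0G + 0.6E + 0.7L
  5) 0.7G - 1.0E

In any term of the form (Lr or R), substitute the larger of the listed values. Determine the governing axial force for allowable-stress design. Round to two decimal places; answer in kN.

(Lr or R) → Lr = 338.85 kN.
1) 1.0(286.99) + 1.0(178.45) + 0.6(338.85) = 286.99 + 178.45 + 203.31 = 668.75
2) 1.0(286.99) = 286.99
3) 1.0(286.99) + 1.0(338.85) + 0.75(178.45) = 286.99 + 338.85 + 133.84 = 759.68
4) 1.0(286.99) + 0.6(43.08) + 0.7(178.45) = 437.75
5) 0.7(286.99) - 1.0(43.08) = 200.89 - 43.08 = 157.81
Maximum is from combination 3.

759.68 kN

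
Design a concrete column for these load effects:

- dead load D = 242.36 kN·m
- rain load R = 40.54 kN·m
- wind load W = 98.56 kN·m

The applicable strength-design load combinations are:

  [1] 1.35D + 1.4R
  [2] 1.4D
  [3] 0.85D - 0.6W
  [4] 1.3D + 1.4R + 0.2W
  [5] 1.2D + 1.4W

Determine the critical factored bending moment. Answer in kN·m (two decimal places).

[1] 1.35(242.36) + 1.4(40.54) = 383.94
[2] 1.4(242.36) = 339.30
[3] 0.85(242.36) - 0.6(98.56) = 206.01 - 59.14 = 146.87
[4] 1.3(242.36) + 1.4(40.54) + 0.2(98.56) = 315.07 + 56.76 + 19.71 = 391.54
[5] 1.2(242.36) + 1.4(98.56) = 428.82
The controlling combination is 5, giving 428.82 kN·m.

428.82 kN·m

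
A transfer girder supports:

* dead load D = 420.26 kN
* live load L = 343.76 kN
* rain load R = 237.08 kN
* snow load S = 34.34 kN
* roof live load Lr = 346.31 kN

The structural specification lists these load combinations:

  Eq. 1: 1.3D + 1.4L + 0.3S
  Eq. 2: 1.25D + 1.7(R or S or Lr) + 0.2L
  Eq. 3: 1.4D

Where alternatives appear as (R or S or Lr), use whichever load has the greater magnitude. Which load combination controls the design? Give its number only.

Combination 2

(R or S or Lr) → Lr = 346.31 kN.
Eq. 1: 1.3(420.26) + 1.4(343.76) + 0.3(34.34) = 546.34 + 481.26 + 10.30 = 1037.90
Eq. 2: 1.25(420.26) + 1.7(346.31) + 0.2(343.76) = 1182.80
Eq. 3: 1.4(420.26) = 588.36
The largest value is 1182.80 kN from combination 2.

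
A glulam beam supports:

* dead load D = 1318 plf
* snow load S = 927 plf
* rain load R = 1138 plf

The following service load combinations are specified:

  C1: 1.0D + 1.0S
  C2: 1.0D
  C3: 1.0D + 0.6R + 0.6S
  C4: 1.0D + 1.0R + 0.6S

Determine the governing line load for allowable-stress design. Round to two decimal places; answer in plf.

C1: 1.0(1318) + 1.0(927) = 2245.00
C2: 1.0(1318) = 1318.00
C3: 1.0(1318) + 0.6(1138) + 0.6(927) = 2557.00
C4: 1.0(1318) + 1.0(1138) + 0.6(927) = 3012.20
Combination 4 governs: w = 3012.20 plf.

3012.20 plf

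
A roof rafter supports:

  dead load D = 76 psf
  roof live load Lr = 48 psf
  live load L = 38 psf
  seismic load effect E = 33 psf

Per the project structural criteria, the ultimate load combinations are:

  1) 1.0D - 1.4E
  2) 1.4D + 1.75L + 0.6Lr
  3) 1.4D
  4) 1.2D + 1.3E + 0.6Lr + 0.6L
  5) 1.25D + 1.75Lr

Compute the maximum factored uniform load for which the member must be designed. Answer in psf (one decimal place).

201.7 psf

1) 1.0(76) - 1.4(33) = 76.0 - 46.2 = 29.8
2) 1.4(76) + 1.75(38) + 0.6(48) = 106.4 + 66.5 + 28.8 = 201.7
3) 1.4(76) = 106.4
4) 1.2(76) + 1.3(33) + 0.6(48) + 0.6(38) = 91.2 + 42.9 + 28.8 + 22.8 = 185.7
5) 1.25(76) + 1.75(48) = 95.0 + 84.0 = 179.0
The controlling combination is 2, giving 201.7 psf.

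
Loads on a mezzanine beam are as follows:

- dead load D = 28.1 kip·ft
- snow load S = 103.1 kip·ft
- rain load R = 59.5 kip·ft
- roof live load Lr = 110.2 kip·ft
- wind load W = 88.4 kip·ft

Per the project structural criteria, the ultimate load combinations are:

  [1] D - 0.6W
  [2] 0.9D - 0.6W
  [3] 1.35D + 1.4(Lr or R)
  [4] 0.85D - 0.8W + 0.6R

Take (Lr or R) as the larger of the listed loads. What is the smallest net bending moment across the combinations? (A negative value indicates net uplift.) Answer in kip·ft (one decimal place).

-27.8 kip·ft

(Lr or R) → Lr = 110.2 kip·ft.
[1] 1.0(28.1) - 0.6(88.4) = 28.1 - 53.0 = -24.9
[2] 0.9(28.1) - 0.6(88.4) = -27.8
[3] 1.35(28.1) + 1.4(110.2) = 37.9 + 154.3 = 192.2
[4] 0.85(28.1) - 0.8(88.4) + 0.6(59.5) = 23.9 - 70.7 + 35.7 = -11.1
Combination 2 gives the minimum: -27.8 kip·ft.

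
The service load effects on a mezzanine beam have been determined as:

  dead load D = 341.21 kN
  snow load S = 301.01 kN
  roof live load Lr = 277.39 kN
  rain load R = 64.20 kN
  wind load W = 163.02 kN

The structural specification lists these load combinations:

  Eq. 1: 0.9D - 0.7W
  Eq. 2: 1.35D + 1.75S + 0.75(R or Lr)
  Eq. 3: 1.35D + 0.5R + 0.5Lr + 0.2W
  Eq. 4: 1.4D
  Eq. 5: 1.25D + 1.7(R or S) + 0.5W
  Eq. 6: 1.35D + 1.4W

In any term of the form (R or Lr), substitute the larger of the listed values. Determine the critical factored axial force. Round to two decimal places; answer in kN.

(R or Lr) → Lr = 277.39 kN; (R or S) → S = 301.01 kN.
Eq. 1: 0.9(341.21) - 0.7(163.02) = 307.09 - 114.11 = 192.98
Eq. 2: 1.35(341.21) + 1.75(301.01) + 0.75(277.39) = 460.63 + 526.77 + 208.04 = 1195.44
Eq. 3: 1.35(341.21) + 0.5(64.20) + 0.5(277.39) + 0.2(163.02) = 460.63 + 32.10 + 138.70 + 32.60 = 664.03
Eq. 4: 1.4(341.21) = 477.69
Eq. 5: 1.25(341.21) + 1.7(301.01) + 0.5(163.02) = 426.51 + 511.72 + 81.51 = 1019.74
Eq. 6: 1.35(341.21) + 1.4(163.02) = 460.63 + 228.23 = 688.86
Maximum is from combination 2.

1195.44 kN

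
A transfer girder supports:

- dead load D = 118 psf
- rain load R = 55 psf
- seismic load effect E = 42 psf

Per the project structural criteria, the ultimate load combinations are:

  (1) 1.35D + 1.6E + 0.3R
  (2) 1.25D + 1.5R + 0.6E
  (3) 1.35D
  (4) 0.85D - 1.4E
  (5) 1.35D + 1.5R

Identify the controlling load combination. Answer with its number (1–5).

(1) 1.35(118) + 1.6(42) + 0.3(55) = 159.30 + 67.20 + 16.50 = 243.00
(2) 1.25(118) + 1.5(55) + 0.6(42) = 147.50 + 82.50 + 25.20 = 255.20
(3) 1.35(118) = 159.30
(4) 0.85(118) - 1.4(42) = 100.30 - 58.80 = 41.50
(5) 1.35(118) + 1.5(55) = 159.30 + 82.50 = 241.80
The largest value is 255.20 psf from combination 2.

Combination 2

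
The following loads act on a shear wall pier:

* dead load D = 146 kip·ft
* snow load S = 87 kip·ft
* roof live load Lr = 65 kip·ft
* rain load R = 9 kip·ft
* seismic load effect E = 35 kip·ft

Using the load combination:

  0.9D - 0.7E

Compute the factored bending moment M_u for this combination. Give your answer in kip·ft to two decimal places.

0.9(146) - 0.7(35) = 131.40 - 24.50 = 106.90
M_u = 106.90 kip·ft.

106.90 kip·ft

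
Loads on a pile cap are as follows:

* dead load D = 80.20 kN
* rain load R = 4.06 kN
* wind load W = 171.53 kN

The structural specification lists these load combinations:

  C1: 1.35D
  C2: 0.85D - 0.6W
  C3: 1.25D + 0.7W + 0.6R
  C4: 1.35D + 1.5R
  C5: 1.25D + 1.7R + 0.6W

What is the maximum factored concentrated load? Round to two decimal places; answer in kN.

222.76 kN

C1: 1.35(80.20) = 108.27
C2: 0.85(80.20) - 0.6(171.53) = 68.17 - 102.92 = -34.75
C3: 1.25(80.20) + 0.7(171.53) + 0.6(4.06) = 100.25 + 120.07 + 2.44 = 222.76
C4: 1.35(80.20) + 1.5(4.06) = 108.27 + 6.09 = 114.36
C5: 1.25(80.20) + 1.7(4.06) + 0.6(171.53) = 100.25 + 6.90 + 102.92 = 210.07
Maximum is from combination 3.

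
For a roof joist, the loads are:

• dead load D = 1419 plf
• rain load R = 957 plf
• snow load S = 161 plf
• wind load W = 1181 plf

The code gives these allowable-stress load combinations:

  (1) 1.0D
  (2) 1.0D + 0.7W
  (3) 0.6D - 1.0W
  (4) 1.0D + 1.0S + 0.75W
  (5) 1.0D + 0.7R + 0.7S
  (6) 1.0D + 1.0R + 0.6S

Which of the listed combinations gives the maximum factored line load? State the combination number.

Combination 6

(1) 1.0(1419) = 1419.0
(2) 1.0(1419) + 0.7(1181) = 1419.0 + 826.7 = 2245.7
(3) 0.6(1419) - 1.0(1181) = 851.4 - 1181.0 = -329.6
(4) 1.0(1419) + 1.0(161) + 0.75(1181) = 1419.0 + 161.0 + 885.8 = 2465.8
(5) 1.0(1419) + 0.7(957) + 0.7(161) = 1419.0 + 669.9 + 112.7 = 2201.6
(6) 1.0(1419) + 1.0(957) + 0.6(161) = 1419.0 + 957.0 + 96.6 = 2472.6
The largest value is 2472.6 plf from combination 6.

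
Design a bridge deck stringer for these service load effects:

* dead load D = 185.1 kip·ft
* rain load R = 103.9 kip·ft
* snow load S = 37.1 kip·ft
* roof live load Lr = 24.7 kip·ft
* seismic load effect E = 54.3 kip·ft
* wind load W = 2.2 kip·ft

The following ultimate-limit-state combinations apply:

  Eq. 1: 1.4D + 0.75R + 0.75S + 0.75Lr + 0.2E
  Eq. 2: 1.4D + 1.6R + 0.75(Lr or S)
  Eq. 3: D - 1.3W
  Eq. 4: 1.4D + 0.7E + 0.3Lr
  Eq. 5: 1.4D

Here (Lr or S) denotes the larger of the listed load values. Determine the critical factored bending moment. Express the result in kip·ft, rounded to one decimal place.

453.2 kip·ft

(Lr or S) → S = 37.1 kip·ft.
Eq. 1: 1.4(185.1) + 0.75(103.9) + 0.75(37.1) + 0.75(24.7) + 0.2(54.3) = 394.3
Eq. 2: 1.4(185.1) + 1.6(103.9) + 0.75(37.1) = 453.2
Eq. 3: 1.0(185.1) - 1.3(2.2) = 185.1 - 2.9 = 182.2
Eq. 4: 1.4(185.1) + 0.7(54.3) + 0.3(24.7) = 304.6
Eq. 5: 1.4(185.1) = 259.1
Maximum is from combination 2.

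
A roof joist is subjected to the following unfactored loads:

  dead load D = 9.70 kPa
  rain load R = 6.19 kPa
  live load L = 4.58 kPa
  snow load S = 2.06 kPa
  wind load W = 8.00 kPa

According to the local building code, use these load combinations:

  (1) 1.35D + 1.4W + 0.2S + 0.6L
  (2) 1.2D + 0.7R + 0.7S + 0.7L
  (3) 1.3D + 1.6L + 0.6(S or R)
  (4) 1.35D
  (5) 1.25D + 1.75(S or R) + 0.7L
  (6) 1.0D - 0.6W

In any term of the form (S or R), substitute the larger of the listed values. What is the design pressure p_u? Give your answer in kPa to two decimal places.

27.46 kPa

(S or R) → R = 6.19 kPa.
(1) 1.35(9.70) + 1.4(8.00) + 0.2(2.06) + 0.6(4.58) = 27.46
(2) 1.2(9.70) + 0.7(6.19) + 0.7(2.06) + 0.7(4.58) = 20.62
(3) 1.3(9.70) + 1.6(4.58) + 0.6(6.19) = 23.65
(4) 1.35(9.70) = 13.10
(5) 1.25(9.70) + 1.75(6.19) + 0.7(4.58) = 26.16
(6) 1.0(9.70) - 0.6(8.00) = 4.90
The controlling combination is 1, giving 27.46 kPa.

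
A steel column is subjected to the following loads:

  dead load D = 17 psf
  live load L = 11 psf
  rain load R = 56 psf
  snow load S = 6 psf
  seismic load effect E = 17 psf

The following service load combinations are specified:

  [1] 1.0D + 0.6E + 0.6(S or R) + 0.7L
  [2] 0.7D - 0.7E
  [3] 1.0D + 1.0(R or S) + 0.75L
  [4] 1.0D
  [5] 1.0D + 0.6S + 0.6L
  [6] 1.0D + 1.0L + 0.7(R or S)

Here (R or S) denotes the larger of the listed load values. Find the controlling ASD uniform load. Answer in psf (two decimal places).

81.25 psf

(S or R) → R = 56 psf; (R or S) → R = 56 psf.
[1] 1.0(17) + 0.6(17) + 0.6(56) + 0.7(11) = 17.00 + 10.20 + 33.60 + 7.70 = 68.50
[2] 0.7(17) - 0.7(17) = 11.90 - 11.90 = 0.00
[3] 1.0(17) + 1.0(56) + 0.75(11) = 17.00 + 56.00 + 8.25 = 81.25
[4] 1.0(17) = 17.00
[5] 1.0(17) + 0.6(6) + 0.6(11) = 17.00 + 3.60 + 6.60 = 27.20
[6] 1.0(17) + 1.0(11) + 0.7(56) = 17.00 + 11.00 + 39.20 = 67.20
Combination 3 governs: q = 81.25 psf.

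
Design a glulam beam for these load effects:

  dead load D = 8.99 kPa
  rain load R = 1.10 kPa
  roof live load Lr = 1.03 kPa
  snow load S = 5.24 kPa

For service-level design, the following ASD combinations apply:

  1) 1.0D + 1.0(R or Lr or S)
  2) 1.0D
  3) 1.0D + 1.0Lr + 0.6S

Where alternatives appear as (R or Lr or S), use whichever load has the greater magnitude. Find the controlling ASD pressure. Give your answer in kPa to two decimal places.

14.23 kPa

(R or Lr or S) → S = 5.24 kPa.
1) 1.0(8.99) + 1.0(5.24) = 14.23
2) 1.0(8.99) = 8.99
3) 1.0(8.99) + 1.0(1.03) + 0.6(5.24) = 13.16
Combination 1 governs: p = 14.23 kPa.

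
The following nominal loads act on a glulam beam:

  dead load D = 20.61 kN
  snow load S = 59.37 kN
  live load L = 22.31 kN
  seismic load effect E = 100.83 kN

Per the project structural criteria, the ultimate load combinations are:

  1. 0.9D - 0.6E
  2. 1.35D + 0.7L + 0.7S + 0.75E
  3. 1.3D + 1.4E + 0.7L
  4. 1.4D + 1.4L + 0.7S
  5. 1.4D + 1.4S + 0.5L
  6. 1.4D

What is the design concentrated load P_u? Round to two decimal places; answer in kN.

1. 0.9(20.61) - 0.6(100.83) = 18.55 - 60.50 = -41.95
2. 1.35(20.61) + 0.7(22.31) + 0.7(59.37) + 0.75(100.83) = 27.82 + 15.62 + 41.56 + 75.62 = 160.62
3. 1.3(20.61) + 1.4(100.83) + 0.7(22.31) = 26.79 + 141.16 + 15.62 = 183.57
4. 1.4(20.61) + 1.4(22.31) + 0.7(59.37) = 101.65
5. 1.4(20.61) + 1.4(59.37) + 0.5(22.31) = 28.85 + 83.12 + 11.16 = 123.13
6. 1.4(20.61) = 28.85
The controlling combination is 3, giving 183.57 kN.

183.57 kN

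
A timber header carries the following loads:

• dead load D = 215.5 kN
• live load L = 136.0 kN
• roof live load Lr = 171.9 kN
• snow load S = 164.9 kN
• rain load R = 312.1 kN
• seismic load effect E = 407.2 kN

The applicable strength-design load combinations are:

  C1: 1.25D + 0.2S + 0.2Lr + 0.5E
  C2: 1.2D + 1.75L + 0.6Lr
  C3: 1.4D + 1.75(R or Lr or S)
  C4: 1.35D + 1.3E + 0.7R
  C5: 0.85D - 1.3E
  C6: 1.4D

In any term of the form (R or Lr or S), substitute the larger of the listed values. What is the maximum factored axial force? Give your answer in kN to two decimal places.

(R or Lr or S) → R = 312.1 kN.
C1: 1.25(215.5) + 0.2(164.9) + 0.2(171.9) + 0.5(407.2) = 269.38 + 32.98 + 34.38 + 203.60 = 540.34
C2: 1.2(215.5) + 1.75(136.0) + 0.6(171.9) = 258.60 + 238.00 + 103.14 = 599.74
C3: 1.4(215.5) + 1.75(312.1) = 301.70 + 546.18 = 847.88
C4: 1.35(215.5) + 1.3(407.2) + 0.7(312.1) = 290.93 + 529.36 + 218.47 = 1038.76
C5: 0.85(215.5) - 1.3(407.2) = -346.19
C6: 1.4(215.5) = 301.70
Maximum is from combination 4.

1038.76 kN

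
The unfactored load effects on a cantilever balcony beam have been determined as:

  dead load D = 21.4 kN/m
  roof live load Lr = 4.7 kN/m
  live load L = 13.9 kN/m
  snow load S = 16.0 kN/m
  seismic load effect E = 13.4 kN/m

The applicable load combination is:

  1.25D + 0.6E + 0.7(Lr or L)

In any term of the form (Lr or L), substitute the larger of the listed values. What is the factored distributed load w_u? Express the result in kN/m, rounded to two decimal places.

(Lr or L) → L = 13.9 kN/m.
1.25(21.4) + 0.6(13.4) + 0.7(13.9) = 26.75 + 8.04 + 9.73 = 44.52
w_u = 44.52 kN/m.

44.52 kN/m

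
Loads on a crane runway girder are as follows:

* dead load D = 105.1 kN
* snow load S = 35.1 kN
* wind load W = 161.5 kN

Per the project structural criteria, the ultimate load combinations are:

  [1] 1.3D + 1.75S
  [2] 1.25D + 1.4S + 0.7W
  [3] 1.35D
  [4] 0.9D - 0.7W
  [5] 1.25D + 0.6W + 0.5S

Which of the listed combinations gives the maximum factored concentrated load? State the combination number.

[1] 1.3(105.1) + 1.75(35.1) = 198.1
[2] 1.25(105.1) + 1.4(35.1) + 0.7(161.5) = 293.6
[3] 1.35(105.1) = 141.9
[4] 0.9(105.1) - 0.7(161.5) = -18.5
[5] 1.25(105.1) + 0.6(161.5) + 0.5(35.1) = 245.8
The largest value is 293.6 kN from combination 2.

Combination 2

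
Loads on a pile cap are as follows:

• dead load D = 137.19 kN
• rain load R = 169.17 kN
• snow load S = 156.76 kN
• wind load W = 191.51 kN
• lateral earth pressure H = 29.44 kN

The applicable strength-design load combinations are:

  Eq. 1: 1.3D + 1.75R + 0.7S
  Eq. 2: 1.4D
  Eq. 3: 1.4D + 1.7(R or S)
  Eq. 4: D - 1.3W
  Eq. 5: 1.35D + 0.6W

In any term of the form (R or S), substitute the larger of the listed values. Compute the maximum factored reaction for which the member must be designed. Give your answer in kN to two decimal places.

(R or S) → R = 169.17 kN.
Eq. 1: 1.3(137.19) + 1.75(169.17) + 0.7(156.76) = 584.13
Eq. 2: 1.4(137.19) = 192.07
Eq. 3: 1.4(137.19) + 1.7(169.17) = 479.66
Eq. 4: 1.0(137.19) - 1.3(191.51) = -111.77
Eq. 5: 1.35(137.19) + 0.6(191.51) = 300.11
Combination 1 governs: V_u = 584.13 kN.

584.13 kN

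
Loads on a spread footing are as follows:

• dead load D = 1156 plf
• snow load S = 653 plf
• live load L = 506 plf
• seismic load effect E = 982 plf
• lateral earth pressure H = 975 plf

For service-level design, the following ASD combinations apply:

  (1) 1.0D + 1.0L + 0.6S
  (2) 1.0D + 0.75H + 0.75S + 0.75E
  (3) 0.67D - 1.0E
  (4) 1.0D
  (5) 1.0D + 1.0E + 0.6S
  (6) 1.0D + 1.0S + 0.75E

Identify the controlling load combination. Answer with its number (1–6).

Combination 2

(1) 1.0(1156) + 1.0(506) + 0.6(653) = 2053.80
(2) 1.0(1156) + 0.75(975) + 0.75(653) + 0.75(982) = 3113.50
(3) 0.67(1156) - 1.0(982) = -207.48
(4) 1.0(1156) = 1156.00
(5) 1.0(1156) + 1.0(982) + 0.6(653) = 2529.80
(6) 1.0(1156) + 1.0(653) + 0.75(982) = 2545.50
The largest value is 3113.50 plf from combination 2.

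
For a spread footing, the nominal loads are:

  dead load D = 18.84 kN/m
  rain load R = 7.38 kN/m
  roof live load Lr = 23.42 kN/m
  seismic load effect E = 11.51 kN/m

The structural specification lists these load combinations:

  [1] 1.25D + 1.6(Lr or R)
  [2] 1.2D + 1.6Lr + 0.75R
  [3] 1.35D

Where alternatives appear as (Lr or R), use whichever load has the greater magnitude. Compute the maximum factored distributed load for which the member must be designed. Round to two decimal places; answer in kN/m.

(Lr or R) → Lr = 23.42 kN/m.
[1] 1.25(18.84) + 1.6(23.42) = 61.02
[2] 1.2(18.84) + 1.6(23.42) + 0.75(7.38) = 65.62
[3] 1.35(18.84) = 25.43
Maximum is from combination 2.

65.62 kN/m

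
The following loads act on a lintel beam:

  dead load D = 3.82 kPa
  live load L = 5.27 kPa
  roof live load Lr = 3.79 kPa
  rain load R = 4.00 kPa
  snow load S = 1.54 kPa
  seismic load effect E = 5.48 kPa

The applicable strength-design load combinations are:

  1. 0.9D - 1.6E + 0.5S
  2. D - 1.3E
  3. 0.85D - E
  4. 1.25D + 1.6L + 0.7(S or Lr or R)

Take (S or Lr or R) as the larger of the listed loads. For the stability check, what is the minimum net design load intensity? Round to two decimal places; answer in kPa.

(S or Lr or R) → R = 4.00 kPa.
1. 0.9(3.82) - 1.6(5.48) + 0.5(1.54) = 3.44 - 8.77 + 0.77 = -4.56
2. 1.0(3.82) - 1.3(5.48) = 3.82 - 7.12 = -3.30
3. 0.85(3.82) - 1.0(5.48) = 3.25 - 5.48 = -2.23
4. 1.25(3.82) + 1.6(5.27) + 0.7(4.00) = 4.78 + 8.43 + 2.80 = 16.01
Combination 1 gives the minimum: -4.56 kPa.

-4.56 kPa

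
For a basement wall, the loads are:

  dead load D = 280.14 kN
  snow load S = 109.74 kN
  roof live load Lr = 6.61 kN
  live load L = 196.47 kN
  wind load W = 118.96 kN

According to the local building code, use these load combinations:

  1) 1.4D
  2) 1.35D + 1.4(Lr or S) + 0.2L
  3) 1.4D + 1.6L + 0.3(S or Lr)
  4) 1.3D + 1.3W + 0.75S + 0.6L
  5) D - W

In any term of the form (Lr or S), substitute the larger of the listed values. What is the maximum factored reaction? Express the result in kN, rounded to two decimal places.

(Lr or S) → S = 109.74 kN; (S or Lr) → S = 109.74 kN.
1) 1.4(280.14) = 392.20
2) 1.35(280.14) + 1.4(109.74) + 0.2(196.47) = 378.19 + 153.64 + 39.29 = 571.12
3) 1.4(280.14) + 1.6(196.47) + 0.3(109.74) = 392.20 + 314.35 + 32.92 = 739.47
4) 1.3(280.14) + 1.3(118.96) + 0.75(109.74) + 0.6(196.47) = 364.18 + 154.65 + 82.31 + 117.88 = 719.02
5) 1.0(280.14) - 1.0(118.96) = 280.14 - 118.96 = 161.18
Combination 3 governs: V_u = 739.47 kN.

739.47 kN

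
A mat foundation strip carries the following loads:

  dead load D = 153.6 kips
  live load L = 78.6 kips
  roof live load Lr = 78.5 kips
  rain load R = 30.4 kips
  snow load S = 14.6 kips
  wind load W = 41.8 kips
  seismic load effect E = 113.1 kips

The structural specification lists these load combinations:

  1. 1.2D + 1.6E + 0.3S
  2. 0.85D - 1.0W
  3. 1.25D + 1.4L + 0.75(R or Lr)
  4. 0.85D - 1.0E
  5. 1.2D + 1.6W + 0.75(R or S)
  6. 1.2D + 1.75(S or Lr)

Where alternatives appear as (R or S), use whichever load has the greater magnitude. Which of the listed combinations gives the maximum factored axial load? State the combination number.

(R or Lr) → Lr = 78.5 kips; (R or S) → R = 30.4 kips; (S or Lr) → Lr = 78.5 kips.
1. 1.2(153.6) + 1.6(113.1) + 0.3(14.6) = 184.3 + 181.0 + 4.4 = 369.7
2. 0.85(153.6) - 1.0(41.8) = 130.6 - 41.8 = 88.8
3. 1.25(153.6) + 1.4(78.6) + 0.75(78.5) = 192.0 + 110.0 + 58.9 = 360.9
4. 0.85(153.6) - 1.0(113.1) = 130.6 - 113.1 = 17.5
5. 1.2(153.6) + 1.6(41.8) + 0.75(30.4) = 184.3 + 66.9 + 22.8 = 274.0
6. 1.2(153.6) + 1.75(78.5) = 184.3 + 137.4 = 321.7
The largest value is 369.7 kips from combination 1.

Combination 1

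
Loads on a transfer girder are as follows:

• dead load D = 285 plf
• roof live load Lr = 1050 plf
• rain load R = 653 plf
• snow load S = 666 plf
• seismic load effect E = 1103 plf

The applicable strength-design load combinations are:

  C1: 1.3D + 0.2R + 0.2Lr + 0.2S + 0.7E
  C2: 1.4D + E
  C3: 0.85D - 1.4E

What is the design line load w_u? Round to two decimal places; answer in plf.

C1: 1.3(285) + 0.2(653) + 0.2(1050) + 0.2(666) + 0.7(1103) = 1616.40
C2: 1.4(285) + 1.0(1103) = 1502.00
C3: 0.85(285) - 1.4(1103) = -1301.95
The controlling combination is 1, giving 1616.40 plf.

1616.40 plf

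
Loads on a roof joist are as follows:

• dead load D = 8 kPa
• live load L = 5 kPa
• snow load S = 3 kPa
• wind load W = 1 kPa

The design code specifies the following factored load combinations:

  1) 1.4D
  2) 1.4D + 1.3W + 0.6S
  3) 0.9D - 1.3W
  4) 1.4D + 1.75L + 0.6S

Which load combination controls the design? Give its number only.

Combination 4

1) 1.4(8) = 11.2
2) 1.4(8) + 1.3(1) + 0.6(3) = 11.2 + 1.3 + 1.8 = 14.3
3) 0.9(8) - 1.3(1) = 7.2 - 1.3 = 5.9
4) 1.4(8) + 1.75(5) + 0.6(3) = 11.2 + 8.8 + 1.8 = 21.8
The largest value is 21.8 kPa from combination 4.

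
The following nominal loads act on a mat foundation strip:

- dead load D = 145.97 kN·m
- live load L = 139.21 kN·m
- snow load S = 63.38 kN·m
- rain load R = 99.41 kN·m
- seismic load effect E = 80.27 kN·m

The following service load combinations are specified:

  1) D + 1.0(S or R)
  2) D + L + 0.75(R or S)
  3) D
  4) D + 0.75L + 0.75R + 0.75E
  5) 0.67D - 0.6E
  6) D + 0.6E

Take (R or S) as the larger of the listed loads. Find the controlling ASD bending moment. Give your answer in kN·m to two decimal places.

(S or R) → R = 99.41 kN·m; (R or S) → R = 99.41 kN·m.
1) 1.0(145.97) + 1.0(99.41) = 145.97 + 99.41 = 245.38
2) 1.0(145.97) + 1.0(139.21) + 0.75(99.41) = 145.97 + 139.21 + 74.56 = 359.74
3) 1.0(145.97) = 145.97
4) 1.0(145.97) + 0.75(139.21) + 0.75(99.41) + 0.75(80.27) = 145.97 + 104.41 + 74.56 + 60.20 = 385.14
5) 0.67(145.97) - 0.6(80.27) = 97.80 - 48.16 = 49.64
6) 1.0(145.97) + 0.6(80.27) = 145.97 + 48.16 = 194.13
Maximum is from combination 4.

385.14 kN·m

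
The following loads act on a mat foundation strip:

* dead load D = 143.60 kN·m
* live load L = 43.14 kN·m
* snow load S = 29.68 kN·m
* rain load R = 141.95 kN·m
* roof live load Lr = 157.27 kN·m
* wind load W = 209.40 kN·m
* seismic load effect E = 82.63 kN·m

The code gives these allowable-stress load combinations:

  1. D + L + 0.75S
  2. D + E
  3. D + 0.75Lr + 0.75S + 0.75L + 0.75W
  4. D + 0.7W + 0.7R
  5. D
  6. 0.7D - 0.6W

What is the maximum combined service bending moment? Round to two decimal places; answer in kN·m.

1. 1.0(143.60) + 1.0(43.14) + 0.75(29.68) = 143.60 + 43.14 + 22.26 = 209.00
2. 1.0(143.60) + 1.0(82.63) = 143.60 + 82.63 = 226.23
3. 1.0(143.60) + 0.75(157.27) + 0.75(29.68) + 0.75(43.14) + 0.75(209.40) = 143.60 + 117.95 + 22.26 + 32.36 + 157.05 = 473.22
4. 1.0(143.60) + 0.7(209.40) + 0.7(141.95) = 143.60 + 146.58 + 99.37 = 389.55
5. 1.0(143.60) = 143.60
6. 0.7(143.60) - 0.6(209.40) = 100.52 - 125.64 = -25.12
The controlling combination is 3, giving 473.22 kN·m.

473.22 kN·m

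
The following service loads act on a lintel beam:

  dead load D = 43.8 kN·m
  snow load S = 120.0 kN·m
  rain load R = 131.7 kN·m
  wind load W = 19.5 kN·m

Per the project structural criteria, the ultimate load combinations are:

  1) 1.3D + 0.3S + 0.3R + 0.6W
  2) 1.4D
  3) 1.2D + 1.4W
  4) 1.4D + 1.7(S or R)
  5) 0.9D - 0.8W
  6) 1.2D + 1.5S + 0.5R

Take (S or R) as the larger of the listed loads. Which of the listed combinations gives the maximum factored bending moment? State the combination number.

Combination 6

(S or R) → R = 131.7 kN·m.
1) 1.3(43.8) + 0.3(120.0) + 0.3(131.7) + 0.6(19.5) = 144.2
2) 1.4(43.8) = 61.3
3) 1.2(43.8) + 1.4(19.5) = 52.6 + 27.3 = 79.9
4) 1.4(43.8) + 1.7(131.7) = 61.3 + 223.9 = 285.2
5) 0.9(43.8) - 0.8(19.5) = 39.4 - 15.6 = 23.8
6) 1.2(43.8) + 1.5(120.0) + 0.5(131.7) = 298.4
The largest value is 298.4 kN·m from combination 6.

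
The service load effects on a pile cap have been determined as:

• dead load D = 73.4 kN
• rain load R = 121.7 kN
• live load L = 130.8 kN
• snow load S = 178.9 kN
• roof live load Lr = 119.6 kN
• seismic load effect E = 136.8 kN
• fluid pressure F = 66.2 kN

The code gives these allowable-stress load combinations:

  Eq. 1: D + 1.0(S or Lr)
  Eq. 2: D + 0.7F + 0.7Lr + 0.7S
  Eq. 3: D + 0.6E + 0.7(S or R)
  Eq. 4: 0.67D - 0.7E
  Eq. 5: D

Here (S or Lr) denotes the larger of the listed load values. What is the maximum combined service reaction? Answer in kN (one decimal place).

328.7 kN

(S or Lr) → S = 178.9 kN; (S or R) → S = 178.9 kN.
Eq. 1: 1.0(73.4) + 1.0(178.9) = 73.4 + 178.9 = 252.3
Eq. 2: 1.0(73.4) + 0.7(66.2) + 0.7(119.6) + 0.7(178.9) = 328.7
Eq. 3: 1.0(73.4) + 0.6(136.8) + 0.7(178.9) = 73.4 + 82.1 + 125.2 = 280.7
Eq. 4: 0.67(73.4) - 0.7(136.8) = 49.2 - 95.8 = -46.6
Eq. 5: 1.0(73.4) = 73.4
The controlling combination is 2, giving 328.7 kN.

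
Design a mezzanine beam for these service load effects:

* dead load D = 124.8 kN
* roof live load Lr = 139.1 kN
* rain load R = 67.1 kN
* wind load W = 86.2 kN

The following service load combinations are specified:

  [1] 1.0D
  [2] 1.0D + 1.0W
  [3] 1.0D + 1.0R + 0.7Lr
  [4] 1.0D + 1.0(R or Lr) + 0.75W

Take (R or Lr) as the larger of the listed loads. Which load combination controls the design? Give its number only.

(R or Lr) → Lr = 139.1 kN.
[1] 1.0(124.8) = 124.8
[2] 1.0(124.8) + 1.0(86.2) = 124.8 + 86.2 = 211.0
[3] 1.0(124.8) + 1.0(67.1) + 0.7(139.1) = 124.8 + 67.1 + 97.4 = 289.3
[4] 1.0(124.8) + 1.0(139.1) + 0.75(86.2) = 124.8 + 139.1 + 64.7 = 328.6
The largest value is 328.6 kN from combination 4.

Combination 4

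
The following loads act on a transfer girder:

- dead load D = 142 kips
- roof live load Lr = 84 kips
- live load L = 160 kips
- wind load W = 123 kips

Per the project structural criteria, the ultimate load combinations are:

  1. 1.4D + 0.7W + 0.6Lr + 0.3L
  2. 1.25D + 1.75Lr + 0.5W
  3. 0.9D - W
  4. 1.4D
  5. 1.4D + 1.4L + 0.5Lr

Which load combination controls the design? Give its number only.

1. 1.4(142) + 0.7(123) + 0.6(84) + 0.3(160) = 383.3
2. 1.25(142) + 1.75(84) + 0.5(123) = 386.0
3. 0.9(142) - 1.0(123) = 4.8
4. 1.4(142) = 198.8
5. 1.4(142) + 1.4(160) + 0.5(84) = 464.8
The largest value is 464.8 kips from combination 5.

Combination 5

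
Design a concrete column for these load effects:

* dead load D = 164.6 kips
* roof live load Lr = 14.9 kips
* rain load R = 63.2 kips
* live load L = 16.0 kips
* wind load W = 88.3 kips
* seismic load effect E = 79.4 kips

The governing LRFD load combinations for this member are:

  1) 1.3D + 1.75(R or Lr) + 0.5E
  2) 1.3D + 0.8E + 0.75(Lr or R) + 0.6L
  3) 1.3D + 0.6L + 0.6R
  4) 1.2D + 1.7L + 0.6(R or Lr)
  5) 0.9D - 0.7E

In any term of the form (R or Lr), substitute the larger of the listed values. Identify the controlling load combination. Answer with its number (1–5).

(R or Lr) → R = 63.2 kips; (Lr or R) → R = 63.2 kips.
1) 1.3(164.6) + 1.75(63.2) + 0.5(79.4) = 364.3
2) 1.3(164.6) + 0.8(79.4) + 0.75(63.2) + 0.6(16.0) = 334.5
3) 1.3(164.6) + 0.6(16.0) + 0.6(63.2) = 261.5
4) 1.2(164.6) + 1.7(16.0) + 0.6(63.2) = 262.6
5) 0.9(164.6) - 0.7(79.4) = 92.6
The largest value is 364.3 kips from combination 1.

Combination 1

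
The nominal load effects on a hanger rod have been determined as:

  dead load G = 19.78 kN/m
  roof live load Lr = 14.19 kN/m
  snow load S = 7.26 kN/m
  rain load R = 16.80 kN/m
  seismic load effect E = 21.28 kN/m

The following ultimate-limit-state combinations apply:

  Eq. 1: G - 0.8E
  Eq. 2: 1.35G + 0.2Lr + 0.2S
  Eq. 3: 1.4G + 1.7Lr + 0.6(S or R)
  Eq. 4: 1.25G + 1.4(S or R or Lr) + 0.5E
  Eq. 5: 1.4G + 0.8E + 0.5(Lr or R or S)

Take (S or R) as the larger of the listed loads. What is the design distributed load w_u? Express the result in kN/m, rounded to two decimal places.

61.90 kN/m

(S or R) → R = 16.80 kN/m; (S or R or Lr) → R = 16.80 kN/m; (Lr or R or S) → R = 16.80 kN/m.
Eq. 1: 1.0(19.78) - 0.8(21.28) = 19.78 - 17.02 = 2.76
Eq. 2: 1.35(19.78) + 0.2(14.19) + 0.2(7.26) = 26.70 + 2.84 + 1.45 = 30.99
Eq. 3: 1.4(19.78) + 1.7(14.19) + 0.6(16.80) = 61.90
Eq. 4: 1.25(19.78) + 1.4(16.80) + 0.5(21.28) = 24.73 + 23.52 + 10.64 = 58.89
Eq. 5: 1.4(19.78) + 0.8(21.28) + 0.5(16.80) = 53.12
The controlling combination is 3, giving 61.90 kN/m.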